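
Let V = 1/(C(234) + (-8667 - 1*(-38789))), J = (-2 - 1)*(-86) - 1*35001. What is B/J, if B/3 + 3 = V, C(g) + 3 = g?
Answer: 91058/351518093 ≈ 0.00025904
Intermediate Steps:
C(g) = -3 + g
J = -34743 (J = -3*(-86) - 35001 = 258 - 35001 = -34743)
V = 1/30353 (V = 1/((-3 + 234) + (-8667 - 1*(-38789))) = 1/(231 + (-8667 + 38789)) = 1/(231 + 30122) = 1/30353 ≈ 3.2946e-5)
B = -273174/30353 (B = -9 + 3*(1/30353) = -9 + 3/30353 = -273174/30353 ≈ -8.9999)
B/J = -273174/30353/(-34743) = -273174/30353*(-1/34743) = 91058/351518093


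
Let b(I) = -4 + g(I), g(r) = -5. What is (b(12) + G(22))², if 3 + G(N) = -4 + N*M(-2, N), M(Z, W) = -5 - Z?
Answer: 6724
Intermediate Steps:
G(N) = -7 - 3*N (G(N) = -3 + (-4 + N*(-5 - 1*(-2))) = -3 + (-4 + N*(-5 + 2)) = -3 + (-4 + N*(-3)) = -3 + (-4 - 3*N) = -7 - 3*N)
b(I) = -9 (b(I) = -4 - 5 = -9)
(b(12) + G(22))² = (-9 + (-7 - 3*22))² = (-9 + (-7 - 66))² = (-9 - 73)² = (-82)² = 6724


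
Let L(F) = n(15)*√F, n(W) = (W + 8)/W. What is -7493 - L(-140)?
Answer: -7493 - 46*I*√35/15 ≈ -7493.0 - 18.143*I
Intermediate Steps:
n(W) = (8 + W)/W
L(F) = 23*√F/15 (L(F) = ((8 + 15)/15)*√F = ((1/15)*23)*√F = 23*√F/15)
-7493 - L(-140) = -7493 - 23*√(-140)/15 = -7493 - 23*2*I*√35/15 = -7493 - 46*I*√35/15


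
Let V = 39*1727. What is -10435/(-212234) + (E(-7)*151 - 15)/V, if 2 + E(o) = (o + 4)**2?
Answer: 83997853/1299508782 ≈ 0.064638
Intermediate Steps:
V = 67353
E(o) = -2 + (4 + o)**2 (E(o) = -2 + (o + 4)**2 = -2 + (4 + o)**2)
-10435/(-212234) + (E(-7)*151 - 15)/V = -10435/(-212234) + ((-2 + (4 - 7)**2)*151 - 15)/67353 = -10435*(-1/212234) + ((-2 + (-3)**2)*151 - 15)*(1/67353) = 10435/212234 + ((-2 + 9)*151 - 15)*(1/67353) = 10435/212234 + (7*151 - 15)*(1/67353) = 10435/212234 + (1057 - 15)*(1/67353) = 10435/212234 + 1042*(1/67353) = 10435/212234 + 1042/67353 = 83997853/1299508782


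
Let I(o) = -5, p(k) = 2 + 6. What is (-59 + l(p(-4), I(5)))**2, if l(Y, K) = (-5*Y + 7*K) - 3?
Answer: 18769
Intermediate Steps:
p(k) = 8
l(Y, K) = -3 - 5*Y + 7*K
(-59 + l(p(-4), I(5)))**2 = (-59 + (-3 - 5*8 + 7*(-5)))**2 = (-59 + (-3 - 40 - 35))**2 = (-59 - 78)**2 = (-137)**2 = 18769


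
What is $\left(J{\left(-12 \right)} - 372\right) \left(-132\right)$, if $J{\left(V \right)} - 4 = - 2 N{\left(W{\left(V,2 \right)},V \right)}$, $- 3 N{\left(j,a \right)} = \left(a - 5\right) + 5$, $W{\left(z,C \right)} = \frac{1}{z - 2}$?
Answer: $49632$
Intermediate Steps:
$W{\left(z,C \right)} = \frac{1}{-2 + z}$
$N{\left(j,a \right)} = - \frac{a}{3}$ ($N{\left(j,a \right)} = - \frac{\left(a - 5\right) + 5}{3} = - \frac{\left(-5 + a\right) + 5}{3} = - \frac{a}{3}$)
$J{\left(V \right)} = 4 + \frac{2 V}{3}$ ($J{\left(V \right)} = 4 - 2 \left(- \frac{V}{3}\right) = 4 + \frac{2 V}{3}$)
$\left(J{\left(-12 \right)} - 372\right) \left(-132\right) = \left(\left(4 + \frac{2}{3} \left(-12\right)\right) - 372\right) \left(-132\right) = \left(\left(4 - 8\right) - 372\right) \left(-132\right) = \left(-4 - 372\right) \left(-132\right) = \left(-376\right) \left(-132\right) = 49632$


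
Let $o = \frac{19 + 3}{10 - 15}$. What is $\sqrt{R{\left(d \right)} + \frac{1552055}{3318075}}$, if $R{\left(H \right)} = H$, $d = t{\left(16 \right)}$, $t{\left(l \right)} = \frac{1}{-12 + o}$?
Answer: $\frac{\sqrt{133837977461290}}{18138810} \approx 0.63779$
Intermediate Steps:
$o = - \frac{22}{5}$ ($o = \frac{22}{-5} = 22 \left(- \frac{1}{5}\right) = - \frac{22}{5} \approx -4.4$)
$t{\left(l \right)} = - \frac{5}{82}$ ($t{\left(l \right)} = \frac{1}{-12 - \frac{22}{5}} = \frac{1}{- \frac{82}{5}} = - \frac{5}{82}$)
$d = - \frac{5}{82} \approx -0.060976$
$\sqrt{R{\left(d \right)} + \frac{1552055}{3318075}} = \sqrt{- \frac{5}{82} + \frac{1552055}{3318075}} = \sqrt{- \frac{5}{82} + 1552055 \cdot \frac{1}{3318075}} = \sqrt{- \frac{5}{82} + \frac{310411}{663615}} = \sqrt{\frac{22135627}{54416430}} = \frac{\sqrt{133837977461290}}{18138810}$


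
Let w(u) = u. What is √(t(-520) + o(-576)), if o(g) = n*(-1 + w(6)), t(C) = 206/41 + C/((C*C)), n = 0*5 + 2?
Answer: √1707087070/10660 ≈ 3.8759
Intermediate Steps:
n = 2 (n = 0 + 2 = 2)
t(C) = 206/41 + 1/C (t(C) = 206*(1/41) + C/(C²) = 206/41 + C/C² = 206/41 + 1/C)
o(g) = 10 (o(g) = 2*(-1 + 6) = 2*5 = 10)
√(t(-520) + o(-576)) = √((206/41 + 1/(-520)) + 10) = √((206/41 - 1/520) + 10) = √(107079/21320 + 10) = √(320279/21320) = √1707087070/10660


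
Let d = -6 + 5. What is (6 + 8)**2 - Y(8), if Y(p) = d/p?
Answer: 1569/8 ≈ 196.13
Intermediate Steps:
d = -1
Y(p) = -1/p
(6 + 8)**2 - Y(8) = (6 + 8)**2 - (-1)/8 = 14**2 - (-1)/8 = 196 - 1*(-1/8) = 196 + 1/8 = 1569/8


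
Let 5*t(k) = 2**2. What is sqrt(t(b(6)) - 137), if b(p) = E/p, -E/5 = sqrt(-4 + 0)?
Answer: I*sqrt(3405)/5 ≈ 11.67*I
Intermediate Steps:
E = -10*I (E = -5*sqrt(-4 + 0) = -10*I ≈ -10.0*I)
b(p) = -10*I/p (b(p) = (-10*I)/p = -10*I/p)
t(k) = 4/5 (t(k) = (1/5)*2**2 = (1/5)*4 = 4/5)
sqrt(t(b(6)) - 137) = sqrt(4/5 - 137) = sqrt(-681/5) = I*sqrt(3405)/5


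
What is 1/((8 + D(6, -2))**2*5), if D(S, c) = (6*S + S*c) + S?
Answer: 1/7220 ≈ 0.00013850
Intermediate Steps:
D(S, c) = 7*S + S*c
1/((8 + D(6, -2))**2*5) = 1/((8 + 6*(7 - 2))**2*5) = 1/((8 + 6*5)**2*5) = 1/((8 + 30)**2*5) = 1/(38**2*5) = 1/(1444*5) = 1/7220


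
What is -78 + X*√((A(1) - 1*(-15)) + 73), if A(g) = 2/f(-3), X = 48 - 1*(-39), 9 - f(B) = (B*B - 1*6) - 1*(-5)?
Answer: -78 + 261*√10 ≈ 747.35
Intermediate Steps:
f(B) = 10 - B² (f(B) = 9 - ((B*B - 1*6) - 1*(-5)) = 9 - ((B² - 6) + 5) = 9 - ((-6 + B²) + 5) = 9 - (-1 + B²) = 9 + (1 - B²) = 10 - B²)
X = 87 (X = 48 + 39 = 87)
A(g) = 2 (A(g) = 2/(10 - 1*(-3)²) = 2/(10 - 1*9) = 2/(10 - 9) = 2/1 = 2*1 = 2)
-78 + X*√((A(1) - 1*(-15)) + 73) = -78 + 87*√((2 - 1*(-15)) + 73) = -78 + 87*√((2 + 15) + 73) = -78 + 87*√(17 + 73) = -78 + 87*√90 = -78 + 87*(3*√10) = -78 + 261*√10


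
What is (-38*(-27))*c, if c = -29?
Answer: -29754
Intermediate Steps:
(-38*(-27))*c = -38*(-27)*(-29) = 1026*(-29) = -29754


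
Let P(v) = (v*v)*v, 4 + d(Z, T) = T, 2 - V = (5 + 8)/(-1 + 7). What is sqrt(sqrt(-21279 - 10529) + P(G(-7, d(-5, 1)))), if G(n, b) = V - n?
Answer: sqrt(413526 + 10368*I*sqrt(497))/36 ≈ 18.502 + 4.8198*I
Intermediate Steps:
V = -1/6 (V = 2 - (5 + 8)/(-1 + 7) = 2 - 13/6 = -1/6 ≈ -0.16667)
d(Z, T) = -4 + T
G(n, b) = -1/6 - n
P(v) = v**3 (P(v) = v**2*v = v**3)
sqrt(sqrt(-21279 - 10529) + P(G(-7, d(-5, 1)))) = sqrt(sqrt(-21279 - 10529) + (-1/6 - 1*(-7))**3) = sqrt(sqrt(-31808) + (-1/6 + 7)**3) = sqrt(8*I*sqrt(497) + (41/6)**3) = sqrt(8*I*sqrt(497) + 68921/216) = sqrt(68921/216 + 8*I*sqrt(497))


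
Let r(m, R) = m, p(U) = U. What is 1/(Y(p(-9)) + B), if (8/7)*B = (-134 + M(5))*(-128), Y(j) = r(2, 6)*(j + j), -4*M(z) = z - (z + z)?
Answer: 1/14832 ≈ 6.7422e-5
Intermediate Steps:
M(z) = z/4 (M(z) = -(z - (z + z))/4 = -(z - 2*z)/4 = -(-1)*z/4 = z/4)
Y(j) = 4*j (Y(j) = 2*(j + j) = 2*(2*j) = 4*j)
B = 14868 (B = 7*((-134 + (¼)*5)*(-128))/8 = 7*((-134 + 5/4)*(-128))/8 = 7*(-531/4*(-128))/8 = (7/8)*16992 = 14868)
1/(Y(p(-9)) + B) = 1/(4*(-9) + 14868) = 1/(-36 + 14868) = 1/14832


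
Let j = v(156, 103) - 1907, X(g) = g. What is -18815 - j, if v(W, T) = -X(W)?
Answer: -16752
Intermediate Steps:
v(W, T) = -W
j = -2063 (j = -1*156 - 1907 = -156 - 1907 = -2063)
-18815 - j = -18815 - 1*(-2063) = -18815 + 2063 = -16752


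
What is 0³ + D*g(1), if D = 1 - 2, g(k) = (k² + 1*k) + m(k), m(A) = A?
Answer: -3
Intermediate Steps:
g(k) = k² + 2*k (g(k) = (k² + 1*k) + k = (k² + k) + k = (k + k²) + k = k² + 2*k)
D = -1
0³ + D*g(1) = 0³ - (2 + 1) = 0 - 3 = -3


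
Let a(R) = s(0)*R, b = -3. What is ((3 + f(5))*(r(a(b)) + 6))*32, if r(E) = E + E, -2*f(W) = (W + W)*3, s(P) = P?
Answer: -2304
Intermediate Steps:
f(W) = -3*W (f(W) = -(W + W)*3/2 = -2*W*3/2 = -3*W)
a(R) = 0 (a(R) = 0*R = 0)
r(E) = 2*E
((3 + f(5))*(r(a(b)) + 6))*32 = ((3 - 3*5)*(2*0 + 6))*32 = ((3 - 15)*(0 + 6))*32 = -12*6*32 = -72*32 = -2304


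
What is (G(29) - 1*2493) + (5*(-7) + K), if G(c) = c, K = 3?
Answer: -2496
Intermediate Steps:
(G(29) - 1*2493) + (5*(-7) + K) = (29 - 1*2493) + (5*(-7) + 3) = (29 - 2493) + (-35 + 3) = -2464 - 32 = -2496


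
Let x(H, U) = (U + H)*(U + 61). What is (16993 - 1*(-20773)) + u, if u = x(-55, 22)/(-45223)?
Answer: 1707894557/45223 ≈ 37766.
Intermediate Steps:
x(H, U) = (61 + U)*(H + U) (x(H, U) = (H + U)*(61 + U) = (61 + U)*(H + U))
u = 2739/45223 (u = (22² + 61*(-55) + 61*22 - 55*22)/(-45223) = (484 - 3355 + 1342 - 1210)*(-1/45223) = -2739*(-1/45223) = 2739/45223 ≈ 0.060567)
(16993 - 1*(-20773)) + u = (16993 - 1*(-20773)) + 2739/45223 = (16993 + 20773) + 2739/45223 = 37766 + 2739/45223 = 1707894557/45223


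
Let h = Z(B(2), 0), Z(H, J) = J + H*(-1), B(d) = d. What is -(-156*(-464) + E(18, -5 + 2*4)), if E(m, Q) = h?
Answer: -72382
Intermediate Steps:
Z(H, J) = J - H
h = -2 (h = 0 - 1*2 = 0 - 2 = -2)
E(m, Q) = -2
-(-156*(-464) + E(18, -5 + 2*4)) = -(-156*(-464) - 2) = -(72384 - 2) = -1*72382 = -72382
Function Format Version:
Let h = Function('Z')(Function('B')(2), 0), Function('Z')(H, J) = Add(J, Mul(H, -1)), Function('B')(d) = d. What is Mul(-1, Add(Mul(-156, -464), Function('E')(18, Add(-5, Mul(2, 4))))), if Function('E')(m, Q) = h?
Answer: -72382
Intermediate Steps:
Function('Z')(H, J) = Add(J, Mul(-1, H))
h = -2 (h = Add(0, Mul(-1, 2)) = Add(0, -2) = -2)
Function('E')(m, Q) = -2
Mul(-1, Add(Mul(-156, -464), Function('E')(18, Add(-5, Mul(2, 4))))) = Mul(-1, Add(Mul(-156, -464), -2)) = Mul(-1, Add(72384, -2)) = Mul(-1, 72382) = -72382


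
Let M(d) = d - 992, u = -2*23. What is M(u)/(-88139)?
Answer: 1038/88139 ≈ 0.011777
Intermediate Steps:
u = -46
M(d) = -992 + d
M(u)/(-88139) = (-992 - 46)/(-88139) = -1038*(-1/88139) = 1038/88139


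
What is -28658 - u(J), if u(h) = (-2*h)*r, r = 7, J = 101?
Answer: -27244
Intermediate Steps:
u(h) = -14*h (u(h) = -2*h*7 = -14*h)
-28658 - u(J) = -28658 - (-14)*101 = -28658 - 1*(-1414) = -28658 + 1414 = -27244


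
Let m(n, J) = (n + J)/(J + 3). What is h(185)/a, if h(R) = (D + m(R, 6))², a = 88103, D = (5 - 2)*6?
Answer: 124609/7136343 ≈ 0.017461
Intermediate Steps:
m(n, J) = (J + n)/(3 + J)
D = 18 (D = 3*6 = 18)
h(R) = (56/3 + R/9)² (h(R) = (18 + (6 + R)/(3 + 6))² = (18 + (6 + R)/9)² = (18 + (⅔ + R/9))² = (56/3 + R/9)²)
h(185)/a = ((168 + 185)²/81)/88103 = ((1/81)*353²)*(1/88103) = ((1/81)*124609)*(1/88103) = (124609/81)*(1/88103) = 124609/7136343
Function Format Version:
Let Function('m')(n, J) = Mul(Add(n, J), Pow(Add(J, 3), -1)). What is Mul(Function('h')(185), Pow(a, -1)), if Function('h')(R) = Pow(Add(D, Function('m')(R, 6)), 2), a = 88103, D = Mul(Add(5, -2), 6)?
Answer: Rational(124609, 7136343) ≈ 0.017461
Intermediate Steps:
Function('m')(n, J) = Mul(Pow(Add(3, J), -1), Add(J, n)) (Function('m')(n, J) = Mul(Add(J, n), Pow(Add(3, J), -1)) = Mul(Pow(Add(3, J), -1), Add(J, n)))
D = 18 (D = Mul(3, 6) = 18)
Function('h')(R) = Pow(Add(Rational(56, 3), Mul(Rational(1, 9), R)), 2) (Function('h')(R) = Pow(Add(18, Mul(Pow(Add(3, 6), -1), Add(6, R))), 2) = Pow(Add(18, Mul(Pow(9, -1), Add(6, R))), 2) = Pow(Add(18, Mul(Rational(1, 9), Add(6, R))), 2) = Pow(Add(18, Add(Rational(2, 3), Mul(Rational(1, 9), R))), 2) = Pow(Add(Rational(56, 3), Mul(Rational(1, 9), R)), 2))
Mul(Function('h')(185), Pow(a, -1)) = Mul(Mul(Rational(1, 81), Pow(Add(168, 185), 2)), Pow(88103, -1)) = Mul(Mul(Rational(1, 81), Pow(353, 2)), Rational(1, 88103)) = Mul(Mul(Rational(1, 81), 124609), Rational(1, 88103)) = Mul(Rational(124609, 81), Rational(1, 88103)) = Rational(124609, 7136343)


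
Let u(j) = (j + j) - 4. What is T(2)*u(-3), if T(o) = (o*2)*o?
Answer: -80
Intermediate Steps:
u(j) = -4 + 2*j (u(j) = 2*j - 4 = -4 + 2*j)
T(o) = 2*o² (T(o) = (2*o)*o = 2*o²)
T(2)*u(-3) = (2*2²)*(-4 + 2*(-3)) = (2*4)*(-4 - 6) = 8*(-10) = -80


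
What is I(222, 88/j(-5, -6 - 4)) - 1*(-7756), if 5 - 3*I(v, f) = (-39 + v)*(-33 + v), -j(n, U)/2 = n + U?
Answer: -11314/3 ≈ -3771.3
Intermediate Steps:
j(n, U) = -2*U - 2*n (j(n, U) = -2*(n + U) = -2*(U + n) = -2*U - 2*n)
I(v, f) = 5/3 - (-39 + v)*(-33 + v)/3
I(222, 88/j(-5, -6 - 4)) - 1*(-7756) = (-1282/3 + 24*222 - 1/3*222**2) - 1*(-7756) = (-1282/3 + 5328 - 1/3*49284) + 7756 = (-1282/3 + 5328 - 16428) + 7756 = -34582/3 + 7756 = -11314/3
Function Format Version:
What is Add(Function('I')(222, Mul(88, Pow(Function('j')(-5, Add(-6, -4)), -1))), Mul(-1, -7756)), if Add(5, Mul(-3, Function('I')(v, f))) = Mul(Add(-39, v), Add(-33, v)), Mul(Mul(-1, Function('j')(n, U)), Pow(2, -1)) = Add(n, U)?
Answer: Rational(-11314, 3) ≈ -3771.3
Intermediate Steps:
Function('j')(n, U) = Add(Mul(-2, U), Mul(-2, n)) (Function('j')(n, U) = Mul(-2, Add(n, U)) = Mul(-2, Add(U, n)) = Add(Mul(-2, U), Mul(-2, n)))
Function('I')(v, f) = Add(Rational(5, 3), Mul(Rational(-1, 3), Add(-39, v), Add(-33, v))) (Function('I')(v, f) = Add(Rational(5, 3), Mul(Rational(-1, 3), Mul(Add(-39, v), Add(-33, v)))) = Add(Rational(5, 3), Mul(Rational(-1, 3), Add(-39, v), Add(-33, v))))
Add(Function('I')(222, Mul(88, Pow(Function('j')(-5, Add(-6, -4)), -1))), Mul(-1, -7756)) = Add(Add(Rational(-1282, 3), Mul(24, 222), Mul(Rational(-1, 3), Pow(222, 2))), Mul(-1, -7756)) = Add(Add(Rational(-1282, 3), 5328, Mul(Rational(-1, 3), 49284)), 7756) = Add(Add(Rational(-1282, 3), 5328, -16428), 7756) = Add(Rational(-34582, 3), 7756) = Rational(-11314, 3)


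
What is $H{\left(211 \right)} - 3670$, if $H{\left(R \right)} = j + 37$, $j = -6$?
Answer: $-3639$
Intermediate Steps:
$H{\left(R \right)} = 31$ ($H{\left(R \right)} = -6 + 37 = 31$)
$H{\left(211 \right)} - 3670 = 31 - 3670 = -3639$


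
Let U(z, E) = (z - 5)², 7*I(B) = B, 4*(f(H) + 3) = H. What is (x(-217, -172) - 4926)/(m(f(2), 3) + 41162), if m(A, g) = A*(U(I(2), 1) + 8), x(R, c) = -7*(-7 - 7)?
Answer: -473144/4026471 ≈ -0.11751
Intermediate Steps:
f(H) = -3 + H/4
I(B) = B/7
x(R, c) = 98 (x(R, c) = -7*(-14) = 98)
U(z, E) = (-5 + z)²
m(A, g) = 1481*A/49 (m(A, g) = A*((-5 + (⅐)*2)² + 8) = A*((-5 + 2/7)² + 8) = A*((-33/7)² + 8) = A*(1089/49 + 8) = A*(1481/49) = 1481*A/49)
(x(-217, -172) - 4926)/(m(f(2), 3) + 41162) = (98 - 4926)/(1481*(-3 + (¼)*2)/49 + 41162) = -4828/(1481*(-3 + ½)/49 + 41162) = -4828/((1481/49)*(-5/2) + 41162) = -4828/(-7405/98 + 41162) = -4828/4026471/98 = -4828*98/4026471 = -473144/4026471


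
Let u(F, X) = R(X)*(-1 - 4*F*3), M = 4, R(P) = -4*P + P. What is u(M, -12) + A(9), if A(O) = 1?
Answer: -1763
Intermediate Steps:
R(P) = -3*P
u(F, X) = -3*X*(-1 - 12*F) (u(F, X) = (-3*X)*(-1 - 4*F*3) = (-3*X)*(-1 - 12*F) = -3*X*(-1 - 12*F))
u(M, -12) + A(9) = 3*(-12)*(1 + 12*4) + 1 = 3*(-12)*(1 + 48) + 1 = 3*(-12)*49 + 1 = -1764 + 1 = -1763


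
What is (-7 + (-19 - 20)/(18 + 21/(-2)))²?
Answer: 3721/25 ≈ 148.84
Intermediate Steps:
(-7 + (-19 - 20)/(18 + 21/(-2)))² = (-7 - 39/(18 + 21*(-½)))² = (-7 - 39/(18 - 21/2))² = (-7 - 39/15/2)² = (-7 - 39*2/15)² = (-7 - 26/5)² = (-61/5)² = 3721/25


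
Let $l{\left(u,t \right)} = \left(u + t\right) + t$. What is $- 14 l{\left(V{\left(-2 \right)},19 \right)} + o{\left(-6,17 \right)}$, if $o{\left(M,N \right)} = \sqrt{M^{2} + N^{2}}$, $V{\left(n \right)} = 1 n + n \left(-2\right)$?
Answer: $-560 + 5 \sqrt{13} \approx -541.97$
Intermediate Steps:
$V{\left(n \right)} = - n$ ($V{\left(n \right)} = n - 2 n = - n$)
$l{\left(u,t \right)} = u + 2 t$ ($l{\left(u,t \right)} = \left(t + u\right) + t = u + 2 t$)
$- 14 l{\left(V{\left(-2 \right)},19 \right)} + o{\left(-6,17 \right)} = - 14 \left(\left(-1\right) \left(-2\right) + 2 \cdot 19\right) + \sqrt{\left(-6\right)^{2} + 17^{2}} = - 14 \left(2 + 38\right) + \sqrt{36 + 289} = \left(-14\right) 40 + \sqrt{325} = -560 + 5 \sqrt{13}$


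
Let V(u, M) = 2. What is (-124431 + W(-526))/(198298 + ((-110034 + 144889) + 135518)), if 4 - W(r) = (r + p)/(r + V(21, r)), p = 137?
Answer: -65200137/193183604 ≈ -0.33750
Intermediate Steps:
W(r) = 4 - (137 + r)/(2 + r) (W(r) = 4 - (r + 137)/(r + 2) = 4 - (137 + r)/(2 + r))
(-124431 + W(-526))/(198298 + ((-110034 + 144889) + 135518)) = (-124431 + 3*(-43 - 526)/(2 - 526))/(198298 + ((-110034 + 144889) + 135518)) = (-124431 + 3*(-569)/(-524))/(198298 + (34855 + 135518)) = (-124431 + 3*(-1/524)*(-569))/(198298 + 170373) = (-124431 + 1707/524)/368671 = -65200137/524*1/368671 = -65200137/193183604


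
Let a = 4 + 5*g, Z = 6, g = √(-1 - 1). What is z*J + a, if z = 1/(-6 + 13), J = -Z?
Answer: 22/7 + 5*I*√2 ≈ 3.1429 + 7.0711*I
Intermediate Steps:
g = I*√2 (g = √(-2) = I*√2 ≈ 1.4142*I)
J = -6 (J = -1*6 = -6)
a = 4 + 5*I*√2 (a = 4 + 5*(I*√2) = 4 + 5*I*√2 ≈ 4.0 + 7.0711*I)
z = ⅐ (z = 1/7 = ⅐ ≈ 0.14286)
z*J + a = (⅐)*(-6) + (4 + 5*I*√2) = -6/7 + (4 + 5*I*√2) = 22/7 + 5*I*√2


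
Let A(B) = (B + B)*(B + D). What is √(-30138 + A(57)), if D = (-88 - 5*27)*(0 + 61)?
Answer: I*√1574382 ≈ 1254.7*I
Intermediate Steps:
D = -13603 (D = (-88 - 135)*61 = -223*61 = -13603)
A(B) = 2*B*(-13603 + B) (A(B) = (B + B)*(B - 13603) = (2*B)*(-13603 + B) = 2*B*(-13603 + B))
√(-30138 + A(57)) = √(-30138 + 2*57*(-13603 + 57)) = √(-30138 + 2*57*(-13546)) = √(-30138 - 1544244) = √(-1574382) = I*√1574382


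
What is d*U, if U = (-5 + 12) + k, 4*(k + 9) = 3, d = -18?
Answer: 45/2 ≈ 22.500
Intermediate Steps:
k = -33/4 (k = -9 + (1/4)*3 = -9 + 3/4 = -33/4 ≈ -8.2500)
U = -5/4 (U = (-5 + 12) - 33/4 = 7 - 33/4 = -5/4 ≈ -1.2500)
d*U = -18*(-5/4) = 45/2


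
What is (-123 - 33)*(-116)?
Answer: 18096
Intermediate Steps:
(-123 - 33)*(-116) = -156*(-116) = 18096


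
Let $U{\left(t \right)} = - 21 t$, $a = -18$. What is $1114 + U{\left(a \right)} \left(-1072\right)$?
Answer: $-404102$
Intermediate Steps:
$1114 + U{\left(a \right)} \left(-1072\right) = 1114 + \left(-21\right) \left(-18\right) \left(-1072\right) = 1114 + 378 \left(-1072\right) = 1114 - 405216 = -404102$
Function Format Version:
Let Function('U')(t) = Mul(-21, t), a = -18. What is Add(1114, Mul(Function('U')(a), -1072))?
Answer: -404102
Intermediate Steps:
Add(1114, Mul(Function('U')(a), -1072)) = Add(1114, Mul(Mul(-21, -18), -1072)) = Add(1114, Mul(378, -1072)) = Add(1114, -405216) = -404102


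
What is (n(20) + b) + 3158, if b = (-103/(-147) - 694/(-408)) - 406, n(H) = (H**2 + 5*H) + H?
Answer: 32730919/9996 ≈ 3274.4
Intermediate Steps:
n(H) = H**2 + 6*H
b = -4034369/9996 (b = (-103*(-1/147) - 694*(-1/408)) - 406 = (103/147 + 347/204) - 406 = 24007/9996 - 406 = -4034369/9996 ≈ -403.60)
(n(20) + b) + 3158 = (20*(6 + 20) - 4034369/9996) + 3158 = (20*26 - 4034369/9996) + 3158 = (520 - 4034369/9996) + 3158 = 1163551/9996 + 3158 = 32730919/9996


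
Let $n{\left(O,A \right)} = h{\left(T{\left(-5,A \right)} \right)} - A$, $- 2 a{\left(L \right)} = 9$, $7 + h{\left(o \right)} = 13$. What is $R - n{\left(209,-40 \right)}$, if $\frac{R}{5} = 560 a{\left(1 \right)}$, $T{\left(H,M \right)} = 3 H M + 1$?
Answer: $-12646$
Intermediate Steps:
$T{\left(H,M \right)} = 1 + 3 H M$ ($T{\left(H,M \right)} = 3 H M + 1 = 1 + 3 H M$)
$h{\left(o \right)} = 6$ ($h{\left(o \right)} = -7 + 13 = 6$)
$a{\left(L \right)} = - \frac{9}{2}$ ($a{\left(L \right)} = \left(- \frac{1}{2}\right) 9 = - \frac{9}{2}$)
$R = -12600$ ($R = 5 \cdot 560 \left(- \frac{9}{2}\right) = 5 \left(-2520\right) = -12600$)
$n{\left(O,A \right)} = 6 - A$
$R - n{\left(209,-40 \right)} = -12600 - \left(6 - -40\right) = -12600 - \left(6 + 40\right) = -12600 - 46 = -12646$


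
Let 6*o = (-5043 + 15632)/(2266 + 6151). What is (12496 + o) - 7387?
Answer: 258025307/50502 ≈ 5109.2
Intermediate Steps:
o = 10589/50502 (o = ((-5043 + 15632)/(2266 + 6151))/6 = (10589/8417)/6 = (10589*(1/8417))/6 = (1/6)*(10589/8417) = 10589/50502 ≈ 0.20967)
(12496 + o) - 7387 = (12496 + 10589/50502) - 7387 = 631083581/50502 - 7387 = 258025307/50502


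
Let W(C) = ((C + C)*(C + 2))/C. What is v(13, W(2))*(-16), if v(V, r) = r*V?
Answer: -1664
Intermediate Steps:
W(C) = 4 + 2*C (W(C) = ((2*C)*(2 + C))/C = (2*C*(2 + C))/C = 4 + 2*C)
v(V, r) = V*r
v(13, W(2))*(-16) = (13*(4 + 2*2))*(-16) = (13*(4 + 4))*(-16) = (13*8)*(-16) = 104*(-16) = -1664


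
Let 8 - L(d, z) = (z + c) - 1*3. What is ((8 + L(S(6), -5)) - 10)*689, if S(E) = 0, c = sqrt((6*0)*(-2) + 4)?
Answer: 8268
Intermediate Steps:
c = 2 (c = sqrt(0*(-2) + 4) = sqrt(0 + 4) = sqrt(4) = 2)
L(d, z) = 9 - z (L(d, z) = 8 - ((z + 2) - 1*3) = 8 - ((2 + z) - 3) = 8 - (-1 + z) = 8 + (1 - z) = 9 - z)
((8 + L(S(6), -5)) - 10)*689 = ((8 + (9 - 1*(-5))) - 10)*689 = ((8 + (9 + 5)) - 10)*689 = ((8 + 14) - 10)*689 = (22 - 10)*689 = 12*689 = 8268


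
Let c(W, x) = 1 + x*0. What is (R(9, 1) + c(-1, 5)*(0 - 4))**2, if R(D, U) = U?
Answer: 9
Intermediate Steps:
c(W, x) = 1 (c(W, x) = 1 + 0 = 1)
(R(9, 1) + c(-1, 5)*(0 - 4))**2 = (1 + 1*(0 - 4))**2 = (1 + 1*(-4))**2 = (1 - 4)**2 = (-3)**2 = 9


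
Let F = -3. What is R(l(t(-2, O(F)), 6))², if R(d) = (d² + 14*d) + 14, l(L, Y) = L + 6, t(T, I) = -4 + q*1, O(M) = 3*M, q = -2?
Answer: 196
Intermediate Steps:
t(T, I) = -6 (t(T, I) = -4 - 2*1 = -4 - 2 = -6)
l(L, Y) = 6 + L
R(d) = 14 + d² + 14*d
R(l(t(-2, O(F)), 6))² = (14 + (6 - 6)² + 14*(6 - 6))² = (14 + 0² + 14*0)² = (14 + 0 + 0)² = 14² = 196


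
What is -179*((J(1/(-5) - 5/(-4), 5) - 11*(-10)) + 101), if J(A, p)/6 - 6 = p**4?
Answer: -715463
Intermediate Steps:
J(A, p) = 36 + 6*p**4
-179*((J(1/(-5) - 5/(-4), 5) - 11*(-10)) + 101) = -179*(((36 + 6*5**4) - 11*(-10)) + 101) = -179*(((36 + 6*625) + 110) + 101) = -179*(((36 + 3750) + 110) + 101) = -179*((3786 + 110) + 101) = -179*(3896 + 101) = -179*3997 = -715463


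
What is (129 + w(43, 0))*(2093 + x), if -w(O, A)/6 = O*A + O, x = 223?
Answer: -298764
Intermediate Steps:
w(O, A) = -6*O - 6*A*O (w(O, A) = -6*(O*A + O) = -6*(A*O + O) = -6*(O + A*O) = -6*O - 6*A*O)
(129 + w(43, 0))*(2093 + x) = (129 - 6*43*(1 + 0))*(2093 + 223) = (129 - 6*43*1)*2316 = (129 - 258)*2316 = -129*2316 = -298764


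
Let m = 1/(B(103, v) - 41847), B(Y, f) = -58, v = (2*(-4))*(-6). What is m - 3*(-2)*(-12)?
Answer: -3017161/41905 ≈ -72.000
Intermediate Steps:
v = 48 (v = -8*(-6) = 48)
m = -1/41905 (m = 1/(-58 - 41847) = 1/(-41905) = -1/41905 ≈ -2.3864e-5)
m - 3*(-2)*(-12) = -1/41905 - 3*(-2)*(-12) = -1/41905 + 6*(-12) = -1/41905 - 72 = -3017161/41905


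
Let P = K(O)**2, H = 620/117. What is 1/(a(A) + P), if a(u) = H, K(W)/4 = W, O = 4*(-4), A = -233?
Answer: 117/479852 ≈ 0.00024383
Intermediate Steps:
O = -16
K(W) = 4*W
H = 620/117 (H = 620*(1/117) = 620/117 ≈ 5.2991)
a(u) = 620/117
P = 4096 (P = (4*(-16))**2 = (-64)**2 = 4096)
1/(a(A) + P) = 1/(620/117 + 4096) = 1/(479852/117) = 117/479852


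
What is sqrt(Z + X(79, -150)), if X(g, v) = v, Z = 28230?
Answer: 12*sqrt(195) ≈ 167.57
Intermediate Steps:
sqrt(Z + X(79, -150)) = sqrt(28230 - 150) = sqrt(28080) = 12*sqrt(195)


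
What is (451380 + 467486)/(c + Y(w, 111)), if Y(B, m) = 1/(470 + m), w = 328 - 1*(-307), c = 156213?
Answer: 266930573/45379877 ≈ 5.8821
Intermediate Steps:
w = 635 (w = 328 + 307 = 635)
(451380 + 467486)/(c + Y(w, 111)) = (451380 + 467486)/(156213 + 1/(470 + 111)) = 918866/(156213 + 1/581) = 918866/(90759754/581) = 918866*(581/90759754) = 266930573/45379877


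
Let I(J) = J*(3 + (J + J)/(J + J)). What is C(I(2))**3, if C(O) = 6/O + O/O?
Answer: 343/64 ≈ 5.3594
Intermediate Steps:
I(J) = 4*J (I(J) = J*(3 + (2*J)/((2*J))) = J*(3 + (2*J)*(1/(2*J))) = J*(3 + 1) = J*4 = 4*J)
C(O) = 1 + 6/O (C(O) = 6/O + 1 = 1 + 6/O)
C(I(2))**3 = ((6 + 4*2)/((4*2)))**3 = ((6 + 8)/8)**3 = ((1/8)*14)**3 = (7/4)**3 = 343/64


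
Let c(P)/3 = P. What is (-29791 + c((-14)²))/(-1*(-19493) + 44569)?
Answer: -29203/64062 ≈ -0.45586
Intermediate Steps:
c(P) = 3*P
(-29791 + c((-14)²))/(-1*(-19493) + 44569) = (-29791 + 3*(-14)²)/(-1*(-19493) + 44569) = (-29791 + 3*196)/(19493 + 44569) = (-29791 + 588)/64062 = -29203*1/64062 = -29203/64062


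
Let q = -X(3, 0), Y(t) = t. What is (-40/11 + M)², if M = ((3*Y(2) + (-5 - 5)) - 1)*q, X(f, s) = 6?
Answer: 84100/121 ≈ 695.04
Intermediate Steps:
q = -6 (q = -1*6 = -6)
M = 30 (M = ((3*2 + (-5 - 5)) - 1)*(-6) = ((6 - 10) - 1)*(-6) = (-4 - 1)*(-6) = -5*(-6) = 30)
(-40/11 + M)² = (-40/11 + 30)² = (290/11)² = 84100/121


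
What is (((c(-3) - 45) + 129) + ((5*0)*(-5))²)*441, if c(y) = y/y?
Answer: 37485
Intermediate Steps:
c(y) = 1
(((c(-3) - 45) + 129) + ((5*0)*(-5))²)*441 = (((1 - 45) + 129) + ((5*0)*(-5))²)*441 = ((-44 + 129) + (0*(-5))²)*441 = (85 + 0²)*441 = (85 + 0)*441 = 85*441 = 37485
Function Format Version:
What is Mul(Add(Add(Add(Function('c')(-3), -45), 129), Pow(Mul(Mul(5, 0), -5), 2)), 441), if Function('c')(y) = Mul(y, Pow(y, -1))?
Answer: 37485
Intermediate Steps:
Function('c')(y) = 1
Mul(Add(Add(Add(Function('c')(-3), -45), 129), Pow(Mul(Mul(5, 0), -5), 2)), 441) = Mul(Add(Add(Add(1, -45), 129), Pow(Mul(Mul(5, 0), -5), 2)), 441) = Mul(Add(Add(-44, 129), Pow(Mul(0, -5), 2)), 441) = Mul(Add(85, Pow(0, 2)), 441) = Mul(Add(85, 0), 441) = Mul(85, 441) = 37485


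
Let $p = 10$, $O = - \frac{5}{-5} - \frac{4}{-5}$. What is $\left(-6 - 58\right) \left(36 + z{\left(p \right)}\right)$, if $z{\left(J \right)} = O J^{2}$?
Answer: $-13824$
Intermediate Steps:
$O = \frac{9}{5}$ ($O = \left(-5\right) \left(- \frac{1}{5}\right) - - \frac{4}{5} = 1 + \frac{4}{5} = \frac{9}{5} \approx 1.8$)
$z{\left(J \right)} = \frac{9 J^{2}}{5}$
$\left(-6 - 58\right) \left(36 + z{\left(p \right)}\right) = \left(-6 - 58\right) \left(36 + \frac{9 \cdot 10^{2}}{5}\right) = \left(-6 - 58\right) \left(36 + \frac{9}{5} \cdot 100\right) = - 64 \left(36 + 180\right) = \left(-64\right) 216 = -13824$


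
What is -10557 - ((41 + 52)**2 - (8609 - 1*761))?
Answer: -11358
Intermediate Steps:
-10557 - ((41 + 52)**2 - (8609 - 1*761)) = -10557 - (93**2 - (8609 - 761)) = -10557 - (8649 - 1*7848) = -10557 - (8649 - 7848) = -10557 - 1*801 = -10557 - 801 = -11358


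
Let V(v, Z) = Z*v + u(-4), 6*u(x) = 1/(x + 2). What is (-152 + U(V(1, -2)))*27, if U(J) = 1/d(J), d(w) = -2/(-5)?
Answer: -8073/2 ≈ -4036.5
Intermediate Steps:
u(x) = 1/(6*(2 + x)) (u(x) = 1/(6*(x + 2)) = 1/(6*(2 + x)))
V(v, Z) = -1/12 + Z*v (V(v, Z) = Z*v + 1/(6*(2 - 4)) = Z*v + (⅙)/(-2) = Z*v + (⅙)*(-½) = Z*v - 1/12 = -1/12 + Z*v)
d(w) = ⅖ (d(w) = -2*(-⅕) = ⅖)
U(J) = 5/2 (U(J) = 1/(⅖) = 5/2)
(-152 + U(V(1, -2)))*27 = (-152 + 5/2)*27 = -299/2*27 = -8073/2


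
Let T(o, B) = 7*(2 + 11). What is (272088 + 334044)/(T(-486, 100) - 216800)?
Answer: -606132/216709 ≈ -2.7970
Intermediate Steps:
T(o, B) = 91 (T(o, B) = 7*13 = 91)
(272088 + 334044)/(T(-486, 100) - 216800) = (272088 + 334044)/(91 - 216800) = 606132/(-216709) = 606132*(-1/216709) = -606132/216709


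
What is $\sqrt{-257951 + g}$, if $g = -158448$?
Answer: $i \sqrt{416399} \approx 645.29 i$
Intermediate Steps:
$\sqrt{-257951 + g} = \sqrt{-257951 - 158448} = \sqrt{-416399} = i \sqrt{416399}$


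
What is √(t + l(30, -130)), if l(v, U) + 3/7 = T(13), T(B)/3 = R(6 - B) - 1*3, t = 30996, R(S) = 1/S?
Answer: √1518321/7 ≈ 176.03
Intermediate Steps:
R(S) = 1/S
T(B) = -9 + 3/(6 - B) (T(B) = 3*(1/(6 - B) - 1*3) = 3*(1/(6 - B) - 3) = 3*(-3 + 1/(6 - B)) = -9 + 3/(6 - B))
l(v, U) = -69/7 (l(v, U) = -3/7 + 3*(17 - 3*13)/(-6 + 13) = -3/7 + 3*(17 - 39)/7 = -3/7 + 3*(⅐)*(-22) = -3/7 - 66/7 = -69/7)
√(t + l(30, -130)) = √(30996 - 69/7) = √(216903/7) = √1518321/7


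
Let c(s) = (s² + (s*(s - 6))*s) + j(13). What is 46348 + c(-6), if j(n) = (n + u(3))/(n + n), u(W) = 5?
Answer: 597385/13 ≈ 45953.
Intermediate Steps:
j(n) = (5 + n)/(2*n) (j(n) = (n + 5)/(n + n) = (5 + n)/((2*n)) = (5 + n)*(1/(2*n)) = (5 + n)/(2*n))
c(s) = 9/13 + s² + s²*(-6 + s) (c(s) = (s² + (s*(s - 6))*s) + (½)*(5 + 13)/13 = (s² + (s*(-6 + s))*s) + (½)*(1/13)*18 = (s² + s²*(-6 + s)) + 9/13 = 9/13 + s² + s²*(-6 + s))
46348 + c(-6) = 46348 + (9/13 + (-6)³ - 5*(-6)²) = 46348 + (9/13 - 216 - 5*36) = 46348 + (9/13 - 216 - 180) = 46348 - 5139/13 = 597385/13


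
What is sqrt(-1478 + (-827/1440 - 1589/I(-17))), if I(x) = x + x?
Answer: I*sqrt(5958741230)/2040 ≈ 37.84*I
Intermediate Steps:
I(x) = 2*x
sqrt(-1478 + (-827/1440 - 1589/I(-17))) = sqrt(-1478 + (-827/1440 - 1589/(2*(-17)))) = sqrt(-1478 + (-827*1/1440 - 1589/(-34))) = sqrt(-1478 + (-827/1440 - 1589*(-1/34))) = sqrt(-1478 + (-827/1440 + 1589/34)) = sqrt(-1478 + 1130021/24480) = sqrt(-35051419/24480) = I*sqrt(5958741230)/2040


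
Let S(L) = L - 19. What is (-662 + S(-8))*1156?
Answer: -796484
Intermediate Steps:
S(L) = -19 + L
(-662 + S(-8))*1156 = (-662 + (-19 - 8))*1156 = (-662 - 27)*1156 = -689*1156 = -796484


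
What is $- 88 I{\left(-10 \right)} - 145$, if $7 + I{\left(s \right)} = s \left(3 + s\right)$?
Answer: $-5689$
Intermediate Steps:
$I{\left(s \right)} = -7 + s \left(3 + s\right)$
$- 88 I{\left(-10 \right)} - 145 = - 88 \left(-7 + \left(-10\right)^{2} + 3 \left(-10\right)\right) - 145 = - 88 \left(-7 + 100 - 30\right) - 145 = \left(-88\right) 63 - 145 = -5544 - 145 = -5689$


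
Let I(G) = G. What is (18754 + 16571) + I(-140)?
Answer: 35185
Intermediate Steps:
(18754 + 16571) + I(-140) = (18754 + 16571) - 140 = 35325 - 140 = 35185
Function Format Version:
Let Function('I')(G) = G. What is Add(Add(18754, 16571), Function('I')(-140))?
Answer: 35185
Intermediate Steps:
Add(Add(18754, 16571), Function('I')(-140)) = Add(Add(18754, 16571), -140) = Add(35325, -140) = 35185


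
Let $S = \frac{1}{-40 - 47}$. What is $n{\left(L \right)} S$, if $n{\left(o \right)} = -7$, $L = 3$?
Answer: $\frac{7}{87} \approx 0.08046$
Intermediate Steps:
$S = - \frac{1}{87}$ ($S = \frac{1}{-87} = - \frac{1}{87} \approx -0.011494$)
$n{\left(L \right)} S = \left(-7\right) \left(- \frac{1}{87}\right) = \frac{7}{87}$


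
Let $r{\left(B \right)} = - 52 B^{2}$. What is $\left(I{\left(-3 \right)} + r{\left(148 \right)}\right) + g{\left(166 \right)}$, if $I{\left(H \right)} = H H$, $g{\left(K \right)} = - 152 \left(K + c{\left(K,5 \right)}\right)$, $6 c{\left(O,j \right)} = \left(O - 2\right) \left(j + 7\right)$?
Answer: $-1214087$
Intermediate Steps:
$c{\left(O,j \right)} = \frac{\left(-2 + O\right) \left(7 + j\right)}{6}$ ($c{\left(O,j \right)} = \frac{\left(O - 2\right) \left(j + 7\right)}{6} = \frac{\left(-2 + O\right) \left(7 + j\right)}{6}$)
$g{\left(K \right)} = 608 - 456 K$ ($g{\left(K \right)} = - 152 \left(K + \left(- \frac{7}{3} - \frac{5}{3} + \frac{7 K}{6} + \frac{1}{6} K 5\right)\right) = - 152 \left(K + \left(- \frac{7}{3} - \frac{5}{3} + \frac{7 K}{6} + \frac{5 K}{6}\right)\right) = - 152 \left(K + \left(-4 + 2 K\right)\right) = - 152 \left(-4 + 3 K\right) = 608 - 456 K$)
$I{\left(H \right)} = H^{2}$
$\left(I{\left(-3 \right)} + r{\left(148 \right)}\right) + g{\left(166 \right)} = \left(\left(-3\right)^{2} - 52 \cdot 148^{2}\right) + \left(608 - 75696\right) = \left(9 - 1139008\right) + \left(608 - 75696\right) = \left(9 - 1139008\right) - 75088 = -1138999 - 75088 = -1214087$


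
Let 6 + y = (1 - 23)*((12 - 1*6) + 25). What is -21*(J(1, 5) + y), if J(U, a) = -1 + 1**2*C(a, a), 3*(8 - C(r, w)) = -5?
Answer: 14266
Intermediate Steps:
C(r, w) = 29/3 (C(r, w) = 8 - 1/3*(-5) = 8 + 5/3 = 29/3)
J(U, a) = 26/3 (J(U, a) = -1 + 1**2*(29/3) = -1 + 1*(29/3) = -1 + 29/3 = 26/3)
y = -688 (y = -6 + (1 - 23)*((12 - 1*6) + 25) = -6 - 22*((12 - 6) + 25) = -6 - 22*(6 + 25) = -6 - 22*31 = -6 - 682 = -688)
-21*(J(1, 5) + y) = -21*(26/3 - 688) = -21*(-2038/3) = 14266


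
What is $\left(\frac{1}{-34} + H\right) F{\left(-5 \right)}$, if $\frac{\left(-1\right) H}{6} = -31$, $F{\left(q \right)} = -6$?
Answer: $- \frac{18969}{17} \approx -1115.8$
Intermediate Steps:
$H = 186$ ($H = \left(-6\right) \left(-31\right) = 186$)
$\left(\frac{1}{-34} + H\right) F{\left(-5 \right)} = \left(\frac{1}{-34} + 186\right) \left(-6\right) = \left(- \frac{1}{34} + 186\right) \left(-6\right) = \frac{6323}{34} \left(-6\right) = - \frac{18969}{17}$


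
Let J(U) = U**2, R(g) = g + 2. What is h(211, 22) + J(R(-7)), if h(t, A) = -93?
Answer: -68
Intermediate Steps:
R(g) = 2 + g
h(211, 22) + J(R(-7)) = -93 + (2 - 7)**2 = -93 + (-5)**2 = -93 + 25 = -68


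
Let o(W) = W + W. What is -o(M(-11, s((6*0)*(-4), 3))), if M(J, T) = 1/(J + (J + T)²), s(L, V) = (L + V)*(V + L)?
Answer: 2/7 ≈ 0.28571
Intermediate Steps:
s(L, V) = (L + V)² (s(L, V) = (L + V)*(L + V) = (L + V)²)
o(W) = 2*W
-o(M(-11, s((6*0)*(-4), 3))) = -2/(-11 + (-11 + ((6*0)*(-4) + 3)²)²) = -2/(-11 + (-11 + (0*(-4) + 3)²)²) = -2/(-11 + (-11 + (0 + 3)²)²) = -2/(-11 + (-11 + 3²)²) = -2/(-11 + (-11 + 9)²) = -2/(-11 + (-2)²) = -2/(-11 + 4) = -2/(-7) = -2*(-1)/7 = -1*(-2/7) = 2/7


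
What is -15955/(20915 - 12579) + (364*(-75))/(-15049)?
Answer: -12533995/125448464 ≈ -0.099913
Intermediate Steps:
-15955/(20915 - 12579) + (364*(-75))/(-15049) = -15955/8336 - 27300*(-1/15049) = -15955*1/8336 + 27300/15049 = -15955/8336 + 27300/15049 = -12533995/125448464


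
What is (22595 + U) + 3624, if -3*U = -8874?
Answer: 29177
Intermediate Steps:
U = 2958 (U = -⅓*(-8874) = 2958)
(22595 + U) + 3624 = (22595 + 2958) + 3624 = 25553 + 3624 = 29177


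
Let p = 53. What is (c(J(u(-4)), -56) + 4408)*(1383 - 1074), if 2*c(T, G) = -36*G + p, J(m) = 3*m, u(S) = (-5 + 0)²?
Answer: 3363465/2 ≈ 1.6817e+6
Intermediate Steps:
u(S) = 25 (u(S) = (-5)² = 25)
c(T, G) = 53/2 - 18*G (c(T, G) = (-36*G + 53)/2 = (53 - 36*G)/2 = 53/2 - 18*G)
(c(J(u(-4)), -56) + 4408)*(1383 - 1074) = ((53/2 - 18*(-56)) + 4408)*(1383 - 1074) = ((53/2 + 1008) + 4408)*309 = (2069/2 + 4408)*309 = (10885/2)*309 = 3363465/2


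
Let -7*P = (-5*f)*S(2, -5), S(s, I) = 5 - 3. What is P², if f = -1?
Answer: 100/49 ≈ 2.0408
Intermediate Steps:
S(s, I) = 2
P = -10/7 (P = -(-5*(-1))*2/7 = -5*2/7 = -⅐*10 = -10/7 ≈ -1.4286)
P² = (-10/7)² = 100/49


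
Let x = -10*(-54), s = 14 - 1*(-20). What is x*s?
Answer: 18360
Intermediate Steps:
s = 34 (s = 14 + 20 = 34)
x = 540
x*s = 540*34 = 18360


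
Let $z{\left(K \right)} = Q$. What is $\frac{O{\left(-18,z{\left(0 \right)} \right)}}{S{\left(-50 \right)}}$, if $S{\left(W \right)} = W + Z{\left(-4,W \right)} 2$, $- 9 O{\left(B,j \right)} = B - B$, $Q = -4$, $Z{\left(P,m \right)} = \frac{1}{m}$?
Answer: $0$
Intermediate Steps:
$z{\left(K \right)} = -4$
$O{\left(B,j \right)} = 0$ ($O{\left(B,j \right)} = - \frac{B - B}{9} = \left(- \frac{1}{9}\right) 0 = 0$)
$S{\left(W \right)} = W + \frac{2}{W}$ ($S{\left(W \right)} = W + \frac{1}{W} 2 = W + \frac{2}{W}$)
$\frac{O{\left(-18,z{\left(0 \right)} \right)}}{S{\left(-50 \right)}} = \frac{0}{-50 + \frac{2}{-50}} = \frac{0}{-50 + 2 \left(- \frac{1}{50}\right)} = \frac{0}{-50 - \frac{1}{25}} = \frac{0}{- \frac{1251}{25}} = 0 \left(- \frac{25}{1251}\right) = 0$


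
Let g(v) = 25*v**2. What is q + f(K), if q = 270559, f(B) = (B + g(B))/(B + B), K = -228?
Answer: 535419/2 ≈ 2.6771e+5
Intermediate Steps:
f(B) = (B + 25*B**2)/(2*B) (f(B) = (B + 25*B**2)/(B + B) = (B + 25*B**2)/((2*B)) = (B + 25*B**2)*(1/(2*B)) = (B + 25*B**2)/(2*B))
q + f(K) = 270559 + (1/2 + (25/2)*(-228)) = 270559 + (1/2 - 2850) = 270559 - 5699/2 = 535419/2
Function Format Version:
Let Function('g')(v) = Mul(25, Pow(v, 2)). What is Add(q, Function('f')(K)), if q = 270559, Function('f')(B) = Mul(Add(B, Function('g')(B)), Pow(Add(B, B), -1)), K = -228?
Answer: Rational(535419, 2) ≈ 2.6771e+5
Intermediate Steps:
Function('f')(B) = Mul(Rational(1, 2), Pow(B, -1), Add(B, Mul(25, Pow(B, 2)))) (Function('f')(B) = Mul(Add(B, Mul(25, Pow(B, 2))), Pow(Add(B, B), -1)) = Mul(Add(B, Mul(25, Pow(B, 2))), Pow(Mul(2, B), -1)) = Mul(Add(B, Mul(25, Pow(B, 2))), Mul(Rational(1, 2), Pow(B, -1))) = Mul(Rational(1, 2), Pow(B, -1), Add(B, Mul(25, Pow(B, 2)))))
Add(q, Function('f')(K)) = Add(270559, Add(Rational(1, 2), Mul(Rational(25, 2), -228))) = Add(270559, Add(Rational(1, 2), -2850)) = Add(270559, Rational(-5699, 2)) = Rational(535419, 2)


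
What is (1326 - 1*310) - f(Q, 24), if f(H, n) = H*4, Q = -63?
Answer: 1268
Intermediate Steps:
f(H, n) = 4*H
(1326 - 1*310) - f(Q, 24) = (1326 - 1*310) - 4*(-63) = (1326 - 310) - 1*(-252) = 1016 + 252 = 1268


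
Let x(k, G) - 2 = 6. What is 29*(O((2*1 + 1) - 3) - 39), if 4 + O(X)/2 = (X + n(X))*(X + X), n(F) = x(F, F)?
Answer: -1363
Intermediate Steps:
x(k, G) = 8 (x(k, G) = 2 + 6 = 8)
n(F) = 8
O(X) = -8 + 4*X*(8 + X) (O(X) = -8 + 2*((X + 8)*(X + X)) = -8 + 2*((8 + X)*(2*X)) = -8 + 2*(2*X*(8 + X)) = -8 + 4*X*(8 + X))
29*(O((2*1 + 1) - 3) - 39) = 29*((-8 + 4*((2*1 + 1) - 3)**2 + 32*((2*1 + 1) - 3)) - 39) = 29*((-8 + 4*((2 + 1) - 3)**2 + 32*((2 + 1) - 3)) - 39) = 29*((-8 + 4*(3 - 3)**2 + 32*(3 - 3)) - 39) = 29*((-8 + 4*0**2 + 32*0) - 39) = 29*((-8 + 4*0 + 0) - 39) = 29*((-8 + 0 + 0) - 39) = 29*(-8 - 39) = 29*(-47) = -1363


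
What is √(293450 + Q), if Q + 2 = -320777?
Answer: I*√27329 ≈ 165.31*I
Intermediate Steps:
Q = -320779 (Q = -2 - 320777 = -320779)
√(293450 + Q) = √(293450 - 320779) = √(-27329) = I*√27329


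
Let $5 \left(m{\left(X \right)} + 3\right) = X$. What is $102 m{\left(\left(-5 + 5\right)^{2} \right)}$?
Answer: $-306$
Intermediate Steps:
$m{\left(X \right)} = -3 + \frac{X}{5}$
$102 m{\left(\left(-5 + 5\right)^{2} \right)} = 102 \left(-3 + \frac{\left(-5 + 5\right)^{2}}{5}\right) = 102 \left(-3 + \frac{0^{2}}{5}\right) = 102 \left(-3 + \frac{1}{5} \cdot 0\right) = 102 \left(-3 + 0\right) = 102 \left(-3\right) = -306$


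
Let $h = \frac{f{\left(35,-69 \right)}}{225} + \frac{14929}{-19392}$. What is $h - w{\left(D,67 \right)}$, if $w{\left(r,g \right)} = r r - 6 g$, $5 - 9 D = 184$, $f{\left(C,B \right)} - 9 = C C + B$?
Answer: $\frac{28378313}{2617920} \approx 10.84$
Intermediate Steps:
$f{\left(C,B \right)} = 9 + B + C^{2}$ ($f{\left(C,B \right)} = 9 + \left(C C + B\right) = 9 + \left(C^{2} + B\right) = 9 + \left(B + C^{2}\right) = 9 + B + C^{2}$)
$D = - \frac{179}{9}$ ($D = \frac{5}{9} - \frac{184}{9} = - \frac{179}{9} \approx -19.889$)
$w{\left(r,g \right)} = r^{2} - 6 g$
$h = \frac{1282177}{290880}$ ($h = \frac{9 - 69 + 35^{2}}{225} + \frac{14929}{-19392} = \left(9 - 69 + 1225\right) \frac{1}{225} + 14929 \left(- \frac{1}{19392}\right) = 1165 \cdot \frac{1}{225} - \frac{14929}{19392} = \frac{233}{45} - \frac{14929}{19392} = \frac{1282177}{290880} \approx 4.4079$)
$h - w{\left(D,67 \right)} = \frac{1282177}{290880} - \left(\left(- \frac{179}{9}\right)^{2} - 402\right) = \frac{1282177}{290880} - \left(\frac{32041}{81} - 402\right) = \frac{1282177}{290880} - - \frac{521}{81} = \frac{1282177}{290880} + \frac{521}{81} = \frac{28378313}{2617920}$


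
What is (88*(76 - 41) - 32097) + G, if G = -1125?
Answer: -30142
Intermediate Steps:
(88*(76 - 41) - 32097) + G = (88*(76 - 41) - 32097) - 1125 = (88*35 - 32097) - 1125 = (3080 - 32097) - 1125 = -29017 - 1125 = -30142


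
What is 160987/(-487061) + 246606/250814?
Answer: 39867185774/61080858827 ≈ 0.65270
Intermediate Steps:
160987/(-487061) + 246606/250814 = 160987*(-1/487061) + 246606*(1/250814) = -160987/487061 + 123303/125407 = 39867185774/61080858827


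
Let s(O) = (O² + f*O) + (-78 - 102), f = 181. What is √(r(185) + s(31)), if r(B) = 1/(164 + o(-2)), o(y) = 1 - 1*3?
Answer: √2071010/18 ≈ 79.950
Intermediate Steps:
o(y) = -2 (o(y) = 1 - 3 = -2)
r(B) = 1/162 (r(B) = 1/(164 - 2) = 1/162)
s(O) = -180 + O² + 181*O (s(O) = (O² + 181*O) + (-78 - 102) = (O² + 181*O) - 180 = -180 + O² + 181*O)
√(r(185) + s(31)) = √(1/162 + (-180 + 31² + 181*31)) = √(1/162 + (-180 + 961 + 5611)) = √(1/162 + 6392) = √(1035505/162) = √2071010/18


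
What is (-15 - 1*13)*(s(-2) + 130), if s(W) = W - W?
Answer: -3640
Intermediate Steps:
s(W) = 0
(-15 - 1*13)*(s(-2) + 130) = (-15 - 1*13)*(0 + 130) = (-15 - 13)*130 = -28*130 = -3640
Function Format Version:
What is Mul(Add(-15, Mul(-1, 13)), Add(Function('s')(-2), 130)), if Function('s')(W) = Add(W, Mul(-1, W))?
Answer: -3640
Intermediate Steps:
Function('s')(W) = 0
Mul(Add(-15, Mul(-1, 13)), Add(Function('s')(-2), 130)) = Mul(Add(-15, Mul(-1, 13)), Add(0, 130)) = Mul(Add(-15, -13), 130) = Mul(-28, 130) = -3640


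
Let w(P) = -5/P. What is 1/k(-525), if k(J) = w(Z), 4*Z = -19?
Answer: 19/20 ≈ 0.95000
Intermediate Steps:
Z = -19/4 (Z = (¼)*(-19) = -19/4 ≈ -4.7500)
k(J) = 20/19 (k(J) = -5/(-19/4) = -5*(-4/19) = 20/19)
1/k(-525) = 1/(20/19) = 19/20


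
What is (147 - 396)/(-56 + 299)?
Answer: -83/81 ≈ -1.0247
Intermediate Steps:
(147 - 396)/(-56 + 299) = -249/243 = -249*1/243 = -83/81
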